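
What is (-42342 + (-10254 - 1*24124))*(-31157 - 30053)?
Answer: 4696031200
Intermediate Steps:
(-42342 + (-10254 - 1*24124))*(-31157 - 30053) = (-42342 + (-10254 - 24124))*(-61210) = (-42342 - 34378)*(-61210) = -76720*(-61210) = 4696031200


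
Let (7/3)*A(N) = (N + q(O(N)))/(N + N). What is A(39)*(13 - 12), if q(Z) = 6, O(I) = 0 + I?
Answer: 45/182 ≈ 0.24725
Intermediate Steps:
O(I) = I
A(N) = 3*(6 + N)/(14*N) (A(N) = 3*((N + 6)/(N + N))/7 = 3*((6 + N)/((2*N)))/7 = 3*((6 + N)*(1/(2*N)))/7 = 3*((6 + N)/(2*N))/7 = 3*(6 + N)/(14*N))
A(39)*(13 - 12) = ((3/14)*(6 + 39)/39)*(13 - 12) = ((3/14)*(1/39)*45)*1 = (45/182)*1 = 45/182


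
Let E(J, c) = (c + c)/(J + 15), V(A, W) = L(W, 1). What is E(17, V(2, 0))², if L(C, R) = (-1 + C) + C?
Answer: 1/256 ≈ 0.0039063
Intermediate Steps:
L(C, R) = -1 + 2*C
V(A, W) = -1 + 2*W
E(J, c) = 2*c/(15 + J) (E(J, c) = (2*c)/(15 + J) = 2*c/(15 + J))
E(17, V(2, 0))² = (2*(-1 + 2*0)/(15 + 17))² = (2*(-1 + 0)/32)² = (2*(-1)*(1/32))² = (-1/16)² = 1/256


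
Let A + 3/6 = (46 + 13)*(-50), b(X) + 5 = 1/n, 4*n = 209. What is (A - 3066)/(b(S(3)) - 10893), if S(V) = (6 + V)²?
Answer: 838299/1518452 ≈ 0.55207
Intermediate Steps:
n = 209/4 (n = (¼)*209 = 209/4 ≈ 52.250)
b(X) = -1041/209 (b(X) = -5 + 1/(209/4) = -5 + 4/209 = -1041/209)
A = -5901/2 (A = -½ + (46 + 13)*(-50) = -½ + 59*(-50) = -½ - 2950 = -5901/2 ≈ -2950.5)
(A - 3066)/(b(S(3)) - 10893) = (-5901/2 - 3066)/(-1041/209 - 10893) = -12033/(2*(-2277678/209)) = -12033/2*(-209/2277678) = 838299/1518452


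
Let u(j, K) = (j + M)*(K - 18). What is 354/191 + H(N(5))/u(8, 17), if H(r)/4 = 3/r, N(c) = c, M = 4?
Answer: 1579/955 ≈ 1.6534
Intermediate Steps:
u(j, K) = (-18 + K)*(4 + j) (u(j, K) = (j + 4)*(K - 18) = (4 + j)*(-18 + K) = (-18 + K)*(4 + j))
H(r) = 12/r (H(r) = 4*(3/r) = 12/r)
354/191 + H(N(5))/u(8, 17) = 354/191 + (12/5)/(-72 - 18*8 + 4*17 + 17*8) = 354*(1/191) + (12*(⅕))/(-72 - 144 + 68 + 136) = 354/191 + (12/5)/(-12) = 354/191 + (12/5)*(-1/12) = 354/191 - ⅕ = 1579/955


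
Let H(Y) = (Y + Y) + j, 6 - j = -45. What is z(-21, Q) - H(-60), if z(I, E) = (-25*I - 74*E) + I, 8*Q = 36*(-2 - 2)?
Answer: 1905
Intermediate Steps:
j = 51 (j = 6 - 1*(-45) = 6 + 45 = 51)
Q = -18 (Q = (36*(-2 - 2))/8 = (36*(-4))/8 = (1/8)*(-144) = -18)
z(I, E) = -74*E - 24*I (z(I, E) = (-74*E - 25*I) + I = -74*E - 24*I)
H(Y) = 51 + 2*Y (H(Y) = (Y + Y) + 51 = 2*Y + 51 = 51 + 2*Y)
z(-21, Q) - H(-60) = (-74*(-18) - 24*(-21)) - (51 + 2*(-60)) = (1332 + 504) - (51 - 120) = 1836 - 1*(-69) = 1836 + 69 = 1905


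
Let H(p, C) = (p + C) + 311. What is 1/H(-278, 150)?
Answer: 1/183 ≈ 0.0054645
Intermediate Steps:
H(p, C) = 311 + C + p (H(p, C) = (C + p) + 311 = 311 + C + p)
1/H(-278, 150) = 1/(311 + 150 - 278) = 1/183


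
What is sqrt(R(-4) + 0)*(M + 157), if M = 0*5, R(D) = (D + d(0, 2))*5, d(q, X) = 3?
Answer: 157*I*sqrt(5) ≈ 351.06*I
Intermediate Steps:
R(D) = 15 + 5*D (R(D) = (D + 3)*5 = (3 + D)*5 = 15 + 5*D)
M = 0
sqrt(R(-4) + 0)*(M + 157) = sqrt((15 + 5*(-4)) + 0)*(0 + 157) = sqrt((15 - 20) + 0)*157 = sqrt(-5 + 0)*157 = sqrt(-5)*157 = (I*sqrt(5))*157 = 157*I*sqrt(5)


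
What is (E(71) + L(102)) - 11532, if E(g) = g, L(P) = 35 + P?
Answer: -11324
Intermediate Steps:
(E(71) + L(102)) - 11532 = (71 + (35 + 102)) - 11532 = (71 + 137) - 11532 = 208 - 11532 = -11324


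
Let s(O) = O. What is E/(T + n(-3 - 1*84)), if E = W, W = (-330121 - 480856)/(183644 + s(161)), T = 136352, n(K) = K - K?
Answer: -810977/25062179360 ≈ -3.2359e-5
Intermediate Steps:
n(K) = 0
W = -810977/183805 (W = (-330121 - 480856)/(183644 + 161) = -810977/183805 ≈ -4.4122)
E = -810977/183805 ≈ -4.4122
E/(T + n(-3 - 1*84)) = -810977/(183805*(136352 + 0)) = -810977/183805/136352 = -810977/183805*1/136352 = -810977/25062179360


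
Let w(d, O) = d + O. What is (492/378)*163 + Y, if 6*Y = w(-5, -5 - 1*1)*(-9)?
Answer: 28811/126 ≈ 228.66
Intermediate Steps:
w(d, O) = O + d
Y = 33/2 (Y = (((-5 - 1*1) - 5)*(-9))/6 = (((-5 - 1) - 5)*(-9))/6 = ((-6 - 5)*(-9))/6 = (-11*(-9))/6 = (⅙)*99 = 33/2 ≈ 16.500)
(492/378)*163 + Y = (492/378)*163 + 33/2 = (492*(1/378))*163 + 33/2 = (82/63)*163 + 33/2 = 13366/63 + 33/2 = 28811/126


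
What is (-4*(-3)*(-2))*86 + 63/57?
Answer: -39195/19 ≈ -2062.9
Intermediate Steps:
(-4*(-3)*(-2))*86 + 63/57 = (12*(-2))*86 + 63*(1/57) = -24*86 + 21/19 = -2064 + 21/19 = -39195/19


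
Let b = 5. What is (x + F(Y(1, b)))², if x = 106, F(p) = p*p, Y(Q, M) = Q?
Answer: 11449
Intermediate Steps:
F(p) = p²
(x + F(Y(1, b)))² = (106 + 1²)² = (106 + 1)² = 107² = 11449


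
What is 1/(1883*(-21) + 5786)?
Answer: -1/33757 ≈ -2.9623e-5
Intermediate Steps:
1/(1883*(-21) + 5786) = 1/(-39543 + 5786) = 1/(-33757) = -1/33757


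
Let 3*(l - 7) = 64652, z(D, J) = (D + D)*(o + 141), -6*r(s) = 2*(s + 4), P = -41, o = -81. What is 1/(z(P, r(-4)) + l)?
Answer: 3/49913 ≈ 6.0105e-5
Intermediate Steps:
r(s) = -4/3 - s/3 (r(s) = -(s + 4)/3 = -(4 + s)/3 = -(8 + 2*s)/6 = -4/3 - s/3)
z(D, J) = 120*D (z(D, J) = (D + D)*(-81 + 141) = (2*D)*60 = 120*D)
l = 64673/3 (l = 7 + (⅓)*64652 = 7 + 64652/3 = 64673/3 ≈ 21558.)
1/(z(P, r(-4)) + l) = 1/(120*(-41) + 64673/3) = 1/(-4920 + 64673/3) = 1/(49913/3) = 3/49913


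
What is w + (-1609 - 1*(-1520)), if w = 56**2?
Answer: 3047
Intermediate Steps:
w = 3136
w + (-1609 - 1*(-1520)) = 3136 + (-1609 - 1*(-1520)) = 3136 + (-1609 + 1520) = 3136 - 89 = 3047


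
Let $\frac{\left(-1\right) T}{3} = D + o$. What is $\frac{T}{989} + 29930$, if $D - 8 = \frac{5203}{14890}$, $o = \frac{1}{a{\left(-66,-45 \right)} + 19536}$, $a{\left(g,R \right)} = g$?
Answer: $\frac{28605005492133}{955731029} \approx 29930.0$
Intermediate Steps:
$o = \frac{1}{19470}$ ($o = \frac{1}{-66 + 19536} = \frac{1}{19470} \approx 5.1361 \cdot 10^{-5}$)
$D = \frac{124323}{14890}$ ($D = 8 + \frac{5203}{14890} = \frac{124323}{14890} \approx 8.3494$)
$T = - \frac{24205837}{966361}$ ($T = - 3 \left(\frac{124323}{14890} + \frac{1}{19470}\right) = \left(-3\right) \frac{24205837}{2899083} = - \frac{24205837}{966361} \approx -25.048$)
$\frac{T}{989} + 29930 = - \frac{24205837}{966361 \cdot 989} + 29930 = \left(- \frac{24205837}{966361}\right) \frac{1}{989} + 29930 = - \frac{24205837}{955731029} + 29930 = \frac{28605005492133}{955731029}$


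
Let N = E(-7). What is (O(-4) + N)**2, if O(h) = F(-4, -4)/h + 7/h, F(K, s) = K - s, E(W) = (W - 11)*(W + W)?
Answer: 1002001/16 ≈ 62625.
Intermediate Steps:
E(W) = 2*W*(-11 + W) (E(W) = (-11 + W)*(2*W) = 2*W*(-11 + W))
N = 252 (N = 2*(-7)*(-11 - 7) = 2*(-7)*(-18) = 252)
O(h) = 7/h (O(h) = (-4 - 1*(-4))/h + 7/h = (-4 + 4)/h + 7/h = 0/h + 7/h = 0 + 7/h = 7/h)
(O(-4) + N)**2 = (7/(-4) + 252)**2 = (7*(-1/4) + 252)**2 = (-7/4 + 252)**2 = (1001/4)**2 = 1002001/16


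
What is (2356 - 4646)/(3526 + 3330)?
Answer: -1145/3428 ≈ -0.33401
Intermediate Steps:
(2356 - 4646)/(3526 + 3330) = -2290/6856 = -2290*1/6856 = -1145/3428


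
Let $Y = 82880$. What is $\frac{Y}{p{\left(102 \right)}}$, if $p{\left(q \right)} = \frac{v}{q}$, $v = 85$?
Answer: $99456$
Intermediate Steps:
$p{\left(q \right)} = \frac{85}{q}$
$\frac{Y}{p{\left(102 \right)}} = \frac{82880}{85 \cdot \frac{1}{102}} = \frac{82880}{\frac{5}{6}} = 82880 \cdot \frac{6}{5} = 99456$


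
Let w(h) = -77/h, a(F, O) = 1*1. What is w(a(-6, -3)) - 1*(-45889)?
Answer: 45812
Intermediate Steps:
a(F, O) = 1
w(a(-6, -3)) - 1*(-45889) = -77/1 - 1*(-45889) = -77*1 + 45889 = -77 + 45889 = 45812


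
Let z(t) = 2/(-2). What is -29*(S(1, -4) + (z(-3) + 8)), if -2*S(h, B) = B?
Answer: -261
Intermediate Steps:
z(t) = -1 (z(t) = 2*(-½) = -1)
S(h, B) = -B/2
-29*(S(1, -4) + (z(-3) + 8)) = -29*(-½*(-4) + (-1 + 8)) = -29*(2 + 7) = -29*9 = -261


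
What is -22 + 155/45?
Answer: -167/9 ≈ -18.556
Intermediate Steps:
-22 + 155/45 = -22 + (1/45)*155 = -22 + 31/9 = -167/9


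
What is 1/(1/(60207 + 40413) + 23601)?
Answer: 100620/2374732621 ≈ 4.2371e-5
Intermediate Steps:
1/(1/(60207 + 40413) + 23601) = 1/(1/100620 + 23601) = 1/(2374732621/100620) = 100620/2374732621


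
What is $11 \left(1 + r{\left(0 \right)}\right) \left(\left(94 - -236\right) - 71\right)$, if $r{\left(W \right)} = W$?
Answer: $2849$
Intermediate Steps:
$11 \left(1 + r{\left(0 \right)}\right) \left(\left(94 - -236\right) - 71\right) = 11 \left(1 + 0\right) \left(\left(94 - -236\right) - 71\right) = 11 \cdot 1 \left(\left(94 + 236\right) - 71\right) = 11 \left(330 - 71\right) = 11 \cdot 259 = 2849$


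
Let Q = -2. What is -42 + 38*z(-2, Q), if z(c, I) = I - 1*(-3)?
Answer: -4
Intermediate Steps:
z(c, I) = 3 + I (z(c, I) = I + 3 = 3 + I)
-42 + 38*z(-2, Q) = -42 + 38*(3 - 2) = -42 + 38*1 = -42 + 38 = -4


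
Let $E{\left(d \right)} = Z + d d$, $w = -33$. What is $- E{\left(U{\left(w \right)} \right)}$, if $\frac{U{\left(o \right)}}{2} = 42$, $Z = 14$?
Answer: $-7070$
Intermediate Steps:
$U{\left(o \right)} = 84$ ($U{\left(o \right)} = 2 \cdot 42 = 84$)
$E{\left(d \right)} = 14 + d^{2}$ ($E{\left(d \right)} = 14 + d d = 14 + d^{2}$)
$- E{\left(U{\left(w \right)} \right)} = - (14 + 84^{2}) = - (14 + 7056) = \left(-1\right) 7070 = -7070$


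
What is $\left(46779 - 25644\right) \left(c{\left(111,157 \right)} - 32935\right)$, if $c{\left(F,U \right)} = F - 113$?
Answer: $-696123495$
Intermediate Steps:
$c{\left(F,U \right)} = -113 + F$ ($c{\left(F,U \right)} = F - 113 = -113 + F$)
$\left(46779 - 25644\right) \left(c{\left(111,157 \right)} - 32935\right) = \left(46779 - 25644\right) \left(\left(-113 + 111\right) - 32935\right) = 21135 \left(-2 - 32935\right) = 21135 \left(-32937\right) = -696123495$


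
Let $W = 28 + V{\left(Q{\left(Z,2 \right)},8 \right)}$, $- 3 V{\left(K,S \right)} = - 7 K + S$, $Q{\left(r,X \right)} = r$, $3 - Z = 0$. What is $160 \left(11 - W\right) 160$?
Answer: $- \frac{1638400}{3} \approx -5.4613 \cdot 10^{5}$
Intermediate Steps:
$Z = 3$ ($Z = 3 - 0 = 3 + 0 = 3$)
$V{\left(K,S \right)} = - \frac{S}{3} + \frac{7 K}{3}$ ($V{\left(K,S \right)} = - \frac{- 7 K + S}{3} = - \frac{S - 7 K}{3} = - \frac{S}{3} + \frac{7 K}{3}$)
$W = \frac{97}{3}$ ($W = 28 + \left(\left(- \frac{1}{3}\right) 8 + \frac{7}{3} \cdot 3\right) = 28 + \left(- \frac{8}{3} + 7\right) = 28 + \frac{13}{3} = \frac{97}{3} \approx 32.333$)
$160 \left(11 - W\right) 160 = 160 \left(11 - \frac{97}{3}\right) 160 = 160 \left(- \frac{64}{3}\right) 160 = \left(- \frac{10240}{3}\right) 160 = - \frac{1638400}{3}$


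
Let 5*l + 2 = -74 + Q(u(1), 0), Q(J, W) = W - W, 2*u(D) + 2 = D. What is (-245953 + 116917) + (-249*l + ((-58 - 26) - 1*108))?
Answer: -627216/5 ≈ -1.2544e+5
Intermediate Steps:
u(D) = -1 + D/2
Q(J, W) = 0
l = -76/5 (l = -2/5 + (-74 + 0)/5 = -2/5 + (1/5)*(-74) = -2/5 - 74/5 = -76/5 ≈ -15.200)
(-245953 + 116917) + (-249*l + ((-58 - 26) - 1*108)) = (-245953 + 116917) + (-249*(-76/5) + ((-58 - 26) - 1*108)) = -129036 + (18924/5 + (-84 - 108)) = -129036 + (18924/5 - 192) = -129036 + 17964/5 = -627216/5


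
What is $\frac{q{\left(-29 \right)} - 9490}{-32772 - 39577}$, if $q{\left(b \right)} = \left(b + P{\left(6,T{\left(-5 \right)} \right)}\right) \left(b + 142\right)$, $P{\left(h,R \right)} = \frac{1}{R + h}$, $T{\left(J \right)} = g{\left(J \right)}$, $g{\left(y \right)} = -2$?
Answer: $\frac{50955}{289396} \approx 0.17607$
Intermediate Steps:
$T{\left(J \right)} = -2$
$q{\left(b \right)} = \left(142 + b\right) \left(\frac{1}{4} + b\right)$ ($q{\left(b \right)} = \left(b + \frac{1}{-2 + 6}\right) \left(b + 142\right) = \left(b + \frac{1}{4}\right) \left(142 + b\right) = \left(\frac{1}{4} + b\right) \left(142 + b\right) = \left(142 + b\right) \left(\frac{1}{4} + b\right)$)
$\frac{q{\left(-29 \right)} - 9490}{-32772 - 39577} = \frac{\left(\frac{71}{2} + \left(-29\right)^{2} + \frac{569}{4} \left(-29\right)\right) - 9490}{-32772 - 39577} = \frac{\left(\frac{71}{2} + 841 - \frac{16501}{4}\right) - 9490}{-72349} = \left(- \frac{12995}{4} - 9490\right) \left(- \frac{1}{72349}\right) = \left(- \frac{50955}{4}\right) \left(- \frac{1}{72349}\right) = \frac{50955}{289396}$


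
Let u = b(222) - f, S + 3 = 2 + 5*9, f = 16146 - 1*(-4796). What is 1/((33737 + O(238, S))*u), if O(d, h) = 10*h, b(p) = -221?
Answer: -1/723287851 ≈ -1.3826e-9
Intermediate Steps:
f = 20942 (f = 16146 + 4796 = 20942)
S = 44 (S = -3 + (2 + 5*9) = -3 + (2 + 45) = -3 + 47 = 44)
u = -21163 (u = -221 - 1*20942 = -221 - 20942 = -21163)
1/((33737 + O(238, S))*u) = 1/((33737 + 10*44)*(-21163)) = -1/21163/(33737 + 440) = -1/21163/34177 = (1/34177)*(-1/21163) = -1/723287851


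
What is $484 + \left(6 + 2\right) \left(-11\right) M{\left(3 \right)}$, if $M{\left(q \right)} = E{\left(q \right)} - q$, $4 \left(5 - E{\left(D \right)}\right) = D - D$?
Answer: $308$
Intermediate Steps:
$E{\left(D \right)} = 5$ ($E{\left(D \right)} = 5 - \frac{D - D}{4} = 5 - 0 = 5 + 0 = 5$)
$M{\left(q \right)} = 5 - q$
$484 + \left(6 + 2\right) \left(-11\right) M{\left(3 \right)} = 484 + \left(6 + 2\right) \left(-11\right) \left(5 - 3\right) = 484 + 8 \left(-11\right) \left(5 - 3\right) = 484 - 176 = 308$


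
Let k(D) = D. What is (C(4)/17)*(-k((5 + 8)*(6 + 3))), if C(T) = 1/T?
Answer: -117/68 ≈ -1.7206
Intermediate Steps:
(C(4)/17)*(-k((5 + 8)*(6 + 3))) = (1/(4*17))*(-(5 + 8)*(6 + 3)) = ((¼)*(1/17))*(-13*9) = (-1*117)/68 = (1/68)*(-117) = -117/68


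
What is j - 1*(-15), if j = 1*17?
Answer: 32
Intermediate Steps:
j = 17
j - 1*(-15) = 17 - 1*(-15) = 17 + 15 = 32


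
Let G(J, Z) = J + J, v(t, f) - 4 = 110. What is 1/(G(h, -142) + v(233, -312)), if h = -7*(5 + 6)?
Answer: -1/40 ≈ -0.025000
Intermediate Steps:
h = -77 (h = -7*11 = -77)
v(t, f) = 114 (v(t, f) = 4 + 110 = 114)
G(J, Z) = 2*J
1/(G(h, -142) + v(233, -312)) = 1/(2*(-77) + 114) = 1/(-154 + 114) = 1/(-40) = -1/40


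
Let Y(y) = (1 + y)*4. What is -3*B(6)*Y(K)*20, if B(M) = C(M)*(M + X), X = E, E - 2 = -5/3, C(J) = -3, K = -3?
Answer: -9120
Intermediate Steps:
E = ⅓ (E = 2 - 5/3 = ⅓ ≈ 0.33333)
X = ⅓ ≈ 0.33333
Y(y) = 4 + 4*y
B(M) = -1 - 3*M (B(M) = -3*(M + ⅓) = -3*(⅓ + M) = -1 - 3*M)
-3*B(6)*Y(K)*20 = -3*(-1 - 3*6)*(4 + 4*(-3))*20 = -3*(-1 - 18)*(4 - 12)*20 = -(-57)*(-8)*20 = -3*152*20 = -456*20 = -9120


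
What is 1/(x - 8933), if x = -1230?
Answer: -1/10163 ≈ -9.8396e-5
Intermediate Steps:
1/(x - 8933) = 1/(-1230 - 8933) = 1/(-10163) = -1/10163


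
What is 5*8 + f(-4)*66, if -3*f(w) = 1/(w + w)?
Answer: 171/4 ≈ 42.750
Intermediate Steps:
f(w) = -1/(6*w) (f(w) = -1/(3*(w + w)) = -1/(2*w)/3 = -1/(6*w))
5*8 + f(-4)*66 = 5*8 - ⅙/(-4)*66 = 40 - ⅙*(-¼)*66 = 40 + (1/24)*66 = 40 + 11/4 = 171/4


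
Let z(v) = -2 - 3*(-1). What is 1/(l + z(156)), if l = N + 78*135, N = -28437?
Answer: -1/17906 ≈ -5.5847e-5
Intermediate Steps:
z(v) = 1 (z(v) = -2 + 3 = 1)
l = -17907 (l = -28437 + 78*135 = -28437 + 10530 = -17907)
1/(l + z(156)) = 1/(-17907 + 1) = 1/(-17906) = -1/17906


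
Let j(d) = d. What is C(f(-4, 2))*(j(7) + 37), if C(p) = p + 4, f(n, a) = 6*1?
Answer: 440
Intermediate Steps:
f(n, a) = 6
C(p) = 4 + p
C(f(-4, 2))*(j(7) + 37) = (4 + 6)*(7 + 37) = 10*44 = 440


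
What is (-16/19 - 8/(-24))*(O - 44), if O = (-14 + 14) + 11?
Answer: 319/19 ≈ 16.789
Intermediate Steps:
O = 11 (O = 0 + 11 = 11)
(-16/19 - 8/(-24))*(O - 44) = (-16/19 - 8/(-24))*(11 - 44) = (-16*1/19 - 8*(-1/24))*(-33) = (-16/19 + ⅓)*(-33) = -29/57*(-33) = 319/19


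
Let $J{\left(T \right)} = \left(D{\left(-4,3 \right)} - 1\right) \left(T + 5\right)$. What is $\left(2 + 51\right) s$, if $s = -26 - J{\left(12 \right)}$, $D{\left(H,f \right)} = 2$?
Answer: $-2279$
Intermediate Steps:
$J{\left(T \right)} = 5 + T$ ($J{\left(T \right)} = \left(2 - 1\right) \left(T + 5\right) = 1 \left(5 + T\right) = 5 + T$)
$s = -43$ ($s = -26 - \left(5 + 12\right) = -26 - 17 = -43$)
$\left(2 + 51\right) s = \left(2 + 51\right) \left(-43\right) = 53 \left(-43\right) = -2279$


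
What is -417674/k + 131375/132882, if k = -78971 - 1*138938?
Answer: 84129151343/28956183738 ≈ 2.9054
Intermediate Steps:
k = -217909 (k = -78971 - 138938 = -217909)
-417674/k + 131375/132882 = -417674/(-217909) + 131375/132882 = -417674*(-1/217909) + 131375*(1/132882) = 417674/217909 + 131375/132882 = 84129151343/28956183738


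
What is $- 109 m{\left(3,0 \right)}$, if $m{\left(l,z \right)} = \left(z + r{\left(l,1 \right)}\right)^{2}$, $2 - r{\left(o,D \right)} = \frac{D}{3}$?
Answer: $- \frac{2725}{9} \approx -302.78$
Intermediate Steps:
$r{\left(o,D \right)} = 2 - \frac{D}{3}$
$m{\left(l,z \right)} = \left(\frac{5}{3} + z\right)^{2}$ ($m{\left(l,z \right)} = \left(z + \left(2 - \frac{1}{3}\right)\right)^{2} = \left(z + \frac{5}{3}\right)^{2} = \left(\frac{5}{3} + z\right)^{2}$)
$- 109 m{\left(3,0 \right)} = - 109 \frac{\left(5 + 3 \cdot 0\right)^{2}}{9} = - 109 \frac{\left(5 + 0\right)^{2}}{9} = - 109 \frac{5^{2}}{9} = - 109 \cdot \frac{1}{9} \cdot 25 = \left(-109\right) \frac{25}{9} = - \frac{2725}{9}$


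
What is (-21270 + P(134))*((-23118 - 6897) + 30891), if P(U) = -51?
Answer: -18677196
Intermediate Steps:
(-21270 + P(134))*((-23118 - 6897) + 30891) = (-21270 - 51)*((-23118 - 6897) + 30891) = -21321*(-30015 + 30891) = -21321*876 = -18677196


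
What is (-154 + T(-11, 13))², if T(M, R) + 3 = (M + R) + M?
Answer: 27556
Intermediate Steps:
T(M, R) = -3 + R + 2*M (T(M, R) = -3 + ((M + R) + M) = -3 + (R + 2*M) = -3 + R + 2*M)
(-154 + T(-11, 13))² = (-154 + (-3 + 13 + 2*(-11)))² = (-154 + (-3 + 13 - 22))² = (-154 - 12)² = (-166)² = 27556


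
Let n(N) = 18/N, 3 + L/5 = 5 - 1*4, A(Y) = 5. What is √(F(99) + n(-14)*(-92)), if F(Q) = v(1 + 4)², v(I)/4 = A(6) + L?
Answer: 2*√6349/7 ≈ 22.766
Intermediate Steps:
L = -10 (L = -15 + 5*(5 - 1*4) = -15 + 5*(5 - 4) = -15 + 5*1 = -15 + 5 = -10)
v(I) = -20 (v(I) = 4*(5 - 10) = 4*(-5) = -20)
F(Q) = 400 (F(Q) = (-20)² = 400)
√(F(99) + n(-14)*(-92)) = √(400 + (18/(-14))*(-92)) = √(400 + (18*(-1/14))*(-92)) = √(400 - 9/7*(-92)) = √(400 + 828/7) = √(3628/7) = 2*√6349/7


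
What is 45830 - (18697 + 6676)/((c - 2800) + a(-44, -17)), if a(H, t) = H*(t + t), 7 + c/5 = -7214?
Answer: 1714479843/37409 ≈ 45831.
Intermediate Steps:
c = -36105 (c = -35 + 5*(-7214) = -35 - 36070 = -36105)
a(H, t) = 2*H*t (a(H, t) = H*(2*t) = 2*H*t)
45830 - (18697 + 6676)/((c - 2800) + a(-44, -17)) = 45830 - (18697 + 6676)/((-36105 - 2800) + 2*(-44)*(-17)) = 45830 - 25373/(-38905 + 1496) = 45830 - 25373/(-37409) = 45830 - 25373*(-1)/37409 = 45830 - 1*(-25373/37409) = 45830 + 25373/37409 = 1714479843/37409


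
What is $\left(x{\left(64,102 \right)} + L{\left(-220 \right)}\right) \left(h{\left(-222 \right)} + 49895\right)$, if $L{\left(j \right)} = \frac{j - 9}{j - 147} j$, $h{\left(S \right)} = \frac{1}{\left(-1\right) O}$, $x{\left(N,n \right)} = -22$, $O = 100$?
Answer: $- \frac{145828087273}{18350} \approx -7.947 \cdot 10^{6}$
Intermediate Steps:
$h{\left(S \right)} = - \frac{1}{100}$ ($h{\left(S \right)} = \frac{1}{\left(-1\right) 100} = \frac{1}{-100} = - \frac{1}{100}$)
$L{\left(j \right)} = \frac{j \left(-9 + j\right)}{-147 + j}$ ($L{\left(j \right)} = \frac{-9 + j}{-147 + j} j = \frac{j \left(-9 + j\right)}{-147 + j}$)
$\left(x{\left(64,102 \right)} + L{\left(-220 \right)}\right) \left(h{\left(-222 \right)} + 49895\right) = \left(-22 - \frac{220 \left(-9 - 220\right)}{-147 - 220}\right) \left(- \frac{1}{100} + 49895\right) = \left(-22 - 220 \frac{1}{-367} \left(-229\right)\right) \frac{4989499}{100} = \left(-22 - \left(- \frac{220}{367}\right) \left(-229\right)\right) \frac{4989499}{100} = \left(-22 - \frac{50380}{367}\right) \frac{4989499}{100} = \left(- \frac{58454}{367}\right) \frac{4989499}{100} = - \frac{145828087273}{18350}$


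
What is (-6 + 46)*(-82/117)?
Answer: -3280/117 ≈ -28.034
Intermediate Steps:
(-6 + 46)*(-82/117) = 40*(-82*1/117) = 40*(-82/117) = -3280/117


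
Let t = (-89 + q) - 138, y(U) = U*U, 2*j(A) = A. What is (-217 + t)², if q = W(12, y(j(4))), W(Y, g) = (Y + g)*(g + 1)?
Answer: 132496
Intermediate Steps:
j(A) = A/2
y(U) = U²
W(Y, g) = (1 + g)*(Y + g) (W(Y, g) = (Y + g)*(1 + g) = (1 + g)*(Y + g))
q = 80 (q = 12 + ((½)*4)² + (((½)*4)²)² + 12*((½)*4)² = 12 + 2² + (2²)² + 12*2² = 12 + 4 + 4² + 12*4 = 12 + 4 + 16 + 48 = 80)
t = -147 (t = (-89 + 80) - 138 = -9 - 138 = -147)
(-217 + t)² = (-217 - 147)² = (-364)² = 132496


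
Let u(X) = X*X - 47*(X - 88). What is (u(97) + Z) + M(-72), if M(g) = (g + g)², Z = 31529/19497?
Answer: 579521363/19497 ≈ 29724.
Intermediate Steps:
u(X) = 4136 + X² - 47*X (u(X) = X² - 47*(-88 + X) = X² + (4136 - 47*X) = 4136 + X² - 47*X)
Z = 31529/19497 (Z = 31529*(1/19497) = 31529/19497 ≈ 1.6171)
M(g) = 4*g² (M(g) = (2*g)² = 4*g²)
(u(97) + Z) + M(-72) = ((4136 + 97² - 47*97) + 31529/19497) + 4*(-72)² = ((4136 + 9409 - 4559) + 31529/19497) + 4*5184 = (8986 + 31529/19497) + 20736 = 175231571/19497 + 20736 = 579521363/19497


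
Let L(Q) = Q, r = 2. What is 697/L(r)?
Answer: 697/2 ≈ 348.50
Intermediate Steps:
697/L(r) = 697/2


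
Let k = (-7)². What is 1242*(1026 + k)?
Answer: 1335150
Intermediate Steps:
k = 49
1242*(1026 + k) = 1242*(1026 + 49) = 1242*1075 = 1335150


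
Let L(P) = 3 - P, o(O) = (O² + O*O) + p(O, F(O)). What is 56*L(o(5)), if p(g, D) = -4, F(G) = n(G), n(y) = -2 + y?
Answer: -2408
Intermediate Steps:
F(G) = -2 + G
o(O) = -4 + 2*O² (o(O) = (O² + O*O) - 4 = (O² + O²) - 4 = 2*O² - 4 = -4 + 2*O²)
56*L(o(5)) = 56*(3 - (-4 + 2*5²)) = 56*(3 - (-4 + 2*25)) = 56*(3 - (-4 + 50)) = 56*(3 - 1*46) = 56*(3 - 46) = 56*(-43) = -2408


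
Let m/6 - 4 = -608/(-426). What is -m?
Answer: -2312/71 ≈ -32.563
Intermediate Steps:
m = 2312/71 (m = 24 + 6*(-608/(-426)) = 24 + 6*(-608*(-1/426)) = 24 + 6*(304/213) = 24 + 608/71 = 2312/71 ≈ 32.563)
-m = -1*2312/71 = -2312/71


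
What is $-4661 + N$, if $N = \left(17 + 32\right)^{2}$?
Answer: $-2260$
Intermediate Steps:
$N = 2401$ ($N = 49^{2} = 2401$)
$-4661 + N = -4661 + 2401 = -2260$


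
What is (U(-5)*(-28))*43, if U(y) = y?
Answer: 6020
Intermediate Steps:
(U(-5)*(-28))*43 = -5*(-28)*43 = 140*43 = 6020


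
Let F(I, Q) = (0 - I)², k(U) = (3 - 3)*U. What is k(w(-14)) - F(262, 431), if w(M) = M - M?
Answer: -68644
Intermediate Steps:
w(M) = 0
k(U) = 0 (k(U) = 0*U = 0)
F(I, Q) = I² (F(I, Q) = (-I)² = I²)
k(w(-14)) - F(262, 431) = 0 - 1*262² = 0 - 1*68644 = 0 - 68644 = -68644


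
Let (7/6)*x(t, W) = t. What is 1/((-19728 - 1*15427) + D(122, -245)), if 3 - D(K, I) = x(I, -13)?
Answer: -1/34942 ≈ -2.8619e-5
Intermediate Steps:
x(t, W) = 6*t/7
D(K, I) = 3 - 6*I/7
1/((-19728 - 1*15427) + D(122, -245)) = 1/((-19728 - 1*15427) + (3 - 6/7*(-245))) = 1/((-19728 - 15427) + (3 + 210)) = 1/(-35155 + 213) = 1/(-34942) = -1/34942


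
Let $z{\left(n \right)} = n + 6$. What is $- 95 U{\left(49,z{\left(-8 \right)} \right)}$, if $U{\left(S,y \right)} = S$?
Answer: $-4655$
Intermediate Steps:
$z{\left(n \right)} = 6 + n$
$- 95 U{\left(49,z{\left(-8 \right)} \right)} = \left(-95\right) 49 = -4655$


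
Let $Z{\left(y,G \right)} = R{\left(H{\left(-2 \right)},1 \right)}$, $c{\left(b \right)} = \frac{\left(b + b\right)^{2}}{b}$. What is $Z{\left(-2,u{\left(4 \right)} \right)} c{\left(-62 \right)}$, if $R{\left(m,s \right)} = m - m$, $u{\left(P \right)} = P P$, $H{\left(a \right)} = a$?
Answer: $0$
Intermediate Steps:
$u{\left(P \right)} = P^{2}$
$c{\left(b \right)} = 4 b$ ($c{\left(b \right)} = \frac{\left(2 b\right)^{2}}{b} = \frac{4 b^{2}}{b} = 4 b$)
$R{\left(m,s \right)} = 0$
$Z{\left(y,G \right)} = 0$
$Z{\left(-2,u{\left(4 \right)} \right)} c{\left(-62 \right)} = 0 \cdot 4 \left(-62\right) = 0 \left(-248\right) = 0$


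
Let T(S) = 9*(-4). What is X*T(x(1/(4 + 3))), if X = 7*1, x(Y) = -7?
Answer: -252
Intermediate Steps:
T(S) = -36
X = 7
X*T(x(1/(4 + 3))) = 7*(-36) = -252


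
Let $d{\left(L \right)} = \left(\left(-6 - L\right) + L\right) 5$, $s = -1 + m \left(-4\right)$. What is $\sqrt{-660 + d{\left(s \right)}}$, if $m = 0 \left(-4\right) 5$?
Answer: $i \sqrt{690} \approx 26.268 i$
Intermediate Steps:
$m = 0$ ($m = 0 \cdot 5 = 0$)
$s = -1$ ($s = -1 + 0 \left(-4\right) = -1 + 0 = -1$)
$d{\left(L \right)} = -30$ ($d{\left(L \right)} = \left(-6\right) 5 = -30$)
$\sqrt{-660 + d{\left(s \right)}} = \sqrt{-660 - 30} = \sqrt{-690} = i \sqrt{690}$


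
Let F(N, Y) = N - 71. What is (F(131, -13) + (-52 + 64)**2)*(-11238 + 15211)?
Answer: 810492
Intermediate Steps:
F(N, Y) = -71 + N
(F(131, -13) + (-52 + 64)**2)*(-11238 + 15211) = ((-71 + 131) + (-52 + 64)**2)*(-11238 + 15211) = (60 + 12**2)*3973 = (60 + 144)*3973 = 204*3973 = 810492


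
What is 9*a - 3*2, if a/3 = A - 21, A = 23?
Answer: 48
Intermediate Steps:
a = 6 (a = 3*(23 - 21) = 3*2 = 6)
9*a - 3*2 = 9*6 - 3*2 = 54 - 6 = 48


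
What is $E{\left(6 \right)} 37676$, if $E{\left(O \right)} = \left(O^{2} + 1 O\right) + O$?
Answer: $1808448$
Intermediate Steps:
$E{\left(O \right)} = O^{2} + 2 O$ ($E{\left(O \right)} = \left(O^{2} + O\right) + O = \left(O + O^{2}\right) + O = O^{2} + 2 O$)
$E{\left(6 \right)} 37676 = 6 \left(2 + 6\right) 37676 = 6 \cdot 8 \cdot 37676 = 48 \cdot 37676 = 1808448$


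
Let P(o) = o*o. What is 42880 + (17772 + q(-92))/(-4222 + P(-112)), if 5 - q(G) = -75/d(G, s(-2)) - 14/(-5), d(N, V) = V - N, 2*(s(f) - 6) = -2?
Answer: 1185476647/27645 ≈ 42882.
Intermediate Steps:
s(f) = 5 (s(f) = 6 + (½)*(-2) = 6 - 1 = 5)
P(o) = o²
q(G) = 11/5 + 75/(5 - G) (q(G) = 5 - (-75/(5 - G) - 14/(-5)) = 5 - (-75/(5 - G) - 14*(-⅕)) = 5 - (-75/(5 - G) + 14/5) = 5 - (14/5 - 75/(5 - G)) = 5 + (-14/5 + 75/(5 - G)) = 11/5 + 75/(5 - G))
42880 + (17772 + q(-92))/(-4222 + P(-112)) = 42880 + (17772 + (-430 + 11*(-92))/(5*(-5 - 92)))/(-4222 + (-112)²) = 42880 + (17772 + (⅕)*(-430 - 1012)/(-97))/(-4222 + 12544) = 42880 + (17772 + (⅕)*(-1/97)*(-1442))/8322 = 42880 + (17772 + 1442/485)*(1/8322) = 42880 + (8620862/485)*(1/8322) = 42880 + 59047/27645 = 1185476647/27645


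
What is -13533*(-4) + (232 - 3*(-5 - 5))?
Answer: 54394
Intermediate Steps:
-13533*(-4) + (232 - 3*(-5 - 5)) = -347*(-156) + (232 - 3*(-10)) = 54132 + (232 - 1*(-30)) = 54132 + (232 + 30) = 54132 + 262 = 54394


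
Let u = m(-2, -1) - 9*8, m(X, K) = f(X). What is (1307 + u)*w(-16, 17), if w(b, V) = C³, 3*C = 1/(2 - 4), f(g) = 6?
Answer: -1241/216 ≈ -5.7454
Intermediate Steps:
C = -⅙ (C = 1/(3*(2 - 4)) = (⅓)/(-2) = (⅓)*(-½) = -⅙ ≈ -0.16667)
m(X, K) = 6
u = -66 (u = 6 - 9*8 = 6 - 72 = -66)
w(b, V) = -1/216 (w(b, V) = (-⅙)³ = -1/216)
(1307 + u)*w(-16, 17) = (1307 - 66)*(-1/216) = 1241*(-1/216) = -1241/216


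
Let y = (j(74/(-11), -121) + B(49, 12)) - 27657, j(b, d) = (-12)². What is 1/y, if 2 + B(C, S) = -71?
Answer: -1/27586 ≈ -3.6250e-5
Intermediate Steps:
B(C, S) = -73 (B(C, S) = -2 - 71 = -73)
j(b, d) = 144
y = -27586 (y = (144 - 73) - 27657 = 71 - 27657 = -27586)
1/y = 1/(-27586) = -1/27586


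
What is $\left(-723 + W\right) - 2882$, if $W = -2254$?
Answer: $-5859$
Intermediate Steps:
$\left(-723 + W\right) - 2882 = \left(-723 - 2254\right) - 2882 = -2977 - 2882 = -5859$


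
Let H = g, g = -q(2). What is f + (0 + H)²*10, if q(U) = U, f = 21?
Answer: 61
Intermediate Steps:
g = -2 (g = -1*2 = -2)
H = -2
f + (0 + H)²*10 = 21 + (0 - 2)²*10 = 21 + (-2)²*10 = 21 + 4*10 = 21 + 40 = 61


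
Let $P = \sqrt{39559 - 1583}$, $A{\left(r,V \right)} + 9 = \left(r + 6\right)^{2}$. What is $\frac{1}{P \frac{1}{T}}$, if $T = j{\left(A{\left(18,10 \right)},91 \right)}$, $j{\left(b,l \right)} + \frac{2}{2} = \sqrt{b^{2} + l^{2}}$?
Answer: $- \frac{\sqrt{9494}}{18988} + \frac{7 \sqrt{15973655}}{9494} \approx 2.9417$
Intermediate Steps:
$A{\left(r,V \right)} = -9 + \left(6 + r\right)^{2}$ ($A{\left(r,V \right)} = -9 + \left(r + 6\right)^{2} = -9 + \left(6 + r\right)^{2}$)
$j{\left(b,l \right)} = -1 + \sqrt{b^{2} + l^{2}}$
$T = -1 + 7 \sqrt{6730}$ ($T = -1 + \sqrt{\left(-9 + \left(6 + 18\right)^{2}\right)^{2} + 91^{2}} = -1 + \sqrt{\left(-9 + 24^{2}\right)^{2} + 8281} = -1 + \sqrt{\left(-9 + 576\right)^{2} + 8281} = -1 + \sqrt{567^{2} + 8281} = -1 + \sqrt{321489 + 8281} = -1 + \sqrt{329770} = -1 + 7 \sqrt{6730} \approx 573.26$)
$P = 2 \sqrt{9494}$ ($P = \sqrt{37976} = 2 \sqrt{9494} \approx 194.87$)
$\frac{1}{P \frac{1}{T}} = \frac{1}{2 \sqrt{9494} \frac{1}{-1 + 7 \sqrt{6730}}} = \frac{\sqrt{9494} \left(-1 + 7 \sqrt{6730}\right)}{18988}$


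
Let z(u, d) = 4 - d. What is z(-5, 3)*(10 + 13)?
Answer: 23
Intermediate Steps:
z(-5, 3)*(10 + 13) = (4 - 1*3)*(10 + 13) = (4 - 3)*23 = 1*23 = 23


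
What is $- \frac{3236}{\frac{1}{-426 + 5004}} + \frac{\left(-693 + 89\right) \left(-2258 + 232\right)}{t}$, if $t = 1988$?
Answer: $- \frac{7362454850}{497} \approx -1.4814 \cdot 10^{7}$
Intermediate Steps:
$- \frac{3236}{\frac{1}{-426 + 5004}} + \frac{\left(-693 + 89\right) \left(-2258 + 232\right)}{t} = - \frac{3236}{\frac{1}{-426 + 5004}} + \frac{\left(-693 + 89\right) \left(-2258 + 232\right)}{1988} = - \frac{3236}{\frac{1}{4578}} + \left(-604\right) \left(-2026\right) \frac{1}{1988} = - 3236 \frac{1}{\frac{1}{4578}} + 1223704 \cdot \frac{1}{1988} = \left(-3236\right) 4578 + \frac{305926}{497} = -14814408 + \frac{305926}{497} = - \frac{7362454850}{497}$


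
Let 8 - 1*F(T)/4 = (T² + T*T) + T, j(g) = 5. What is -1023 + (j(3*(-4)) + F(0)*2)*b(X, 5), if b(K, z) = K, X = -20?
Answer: -2403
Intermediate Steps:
F(T) = 32 - 8*T² - 4*T (F(T) = 32 - 4*((T² + T*T) + T) = 32 - 4*((T² + T²) + T) = 32 - 4*(2*T² + T) = 32 - 4*(T + 2*T²) = 32 + (-8*T² - 4*T) = 32 - 8*T² - 4*T)
-1023 + (j(3*(-4)) + F(0)*2)*b(X, 5) = -1023 + (5 + (32 - 8*0² - 4*0)*2)*(-20) = -1023 + (5 + (32 - 8*0 + 0)*2)*(-20) = -1023 + (5 + (32 + 0 + 0)*2)*(-20) = -1023 + (5 + 32*2)*(-20) = -1023 + (5 + 64)*(-20) = -1023 + 69*(-20) = -1023 - 1380 = -2403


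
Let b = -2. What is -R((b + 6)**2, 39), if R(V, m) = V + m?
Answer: -55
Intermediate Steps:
-R((b + 6)**2, 39) = -((-2 + 6)**2 + 39) = -(4**2 + 39) = -(16 + 39) = -1*55 = -55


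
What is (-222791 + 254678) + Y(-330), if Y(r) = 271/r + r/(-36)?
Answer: 1754244/55 ≈ 31895.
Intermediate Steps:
Y(r) = 271/r - r/36 (Y(r) = 271/r + r*(-1/36) = 271/r - r/36)
(-222791 + 254678) + Y(-330) = (-222791 + 254678) + (271/(-330) - 1/36*(-330)) = 31887 + (271*(-1/330) + 55/6) = 31887 + (-271/330 + 55/6) = 31887 + 459/55 = 1754244/55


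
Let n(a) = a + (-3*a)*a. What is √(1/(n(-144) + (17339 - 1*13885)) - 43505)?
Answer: I*√3079953704182/8414 ≈ 208.58*I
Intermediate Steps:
n(a) = a - 3*a²
√(1/(n(-144) + (17339 - 1*13885)) - 43505) = √(1/(-144*(1 - 3*(-144)) + (17339 - 1*13885)) - 43505) = √(1/(-144*(1 + 432) + (17339 - 13885)) - 43505) = √(1/(-144*433 + 3454) - 43505) = √(1/(-62352 + 3454) - 43505) = √(1/(-58898) - 43505) = √(-1/58898 - 43505) = √(-2562357491/58898) = I*√3079953704182/8414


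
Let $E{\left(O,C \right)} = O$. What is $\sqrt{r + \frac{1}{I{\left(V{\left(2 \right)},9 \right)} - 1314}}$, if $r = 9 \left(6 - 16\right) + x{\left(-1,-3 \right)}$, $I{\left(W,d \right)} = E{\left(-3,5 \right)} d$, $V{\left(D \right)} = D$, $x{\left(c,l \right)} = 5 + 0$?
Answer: $\frac{i \sqrt{16983914}}{447} \approx 9.2196 i$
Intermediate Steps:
$x{\left(c,l \right)} = 5$
$I{\left(W,d \right)} = - 3 d$
$r = -85$ ($r = 9 \left(6 - 16\right) + 5 = 9 \left(-10\right) + 5 = -90 + 5 = -85$)
$\sqrt{r + \frac{1}{I{\left(V{\left(2 \right)},9 \right)} - 1314}} = \sqrt{-85 + \frac{1}{\left(-3\right) 9 - 1314}} = \sqrt{-85 + \frac{1}{-27 - 1314}} = \sqrt{-85 + \frac{1}{-1341}} = \sqrt{-85 - \frac{1}{1341}} = \sqrt{- \frac{113986}{1341}} = \frac{i \sqrt{16983914}}{447}$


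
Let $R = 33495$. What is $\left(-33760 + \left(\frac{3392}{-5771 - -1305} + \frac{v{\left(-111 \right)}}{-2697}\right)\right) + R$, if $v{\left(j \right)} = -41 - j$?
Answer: $- \frac{55195403}{207669} \approx -265.79$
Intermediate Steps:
$\left(-33760 + \left(\frac{3392}{-5771 - -1305} + \frac{v{\left(-111 \right)}}{-2697}\right)\right) + R = \left(-33760 + \left(\frac{3392}{-5771 - -1305} + \frac{-41 - -111}{-2697}\right)\right) + 33495 = \left(-33760 + \left(\frac{3392}{-5771 + 1305} + \left(-41 + 111\right) \left(- \frac{1}{2697}\right)\right)\right) + 33495 = \left(-33760 + \left(\frac{3392}{-4466} + 70 \left(- \frac{1}{2697}\right)\right)\right) + 33495 = \left(-33760 + \left(3392 \left(- \frac{1}{4466}\right) - \frac{70}{2697}\right)\right) + 33495 = \left(-33760 - \frac{163118}{207669}\right) + 33495 = - \frac{7011068558}{207669} + 33495 = - \frac{55195403}{207669}$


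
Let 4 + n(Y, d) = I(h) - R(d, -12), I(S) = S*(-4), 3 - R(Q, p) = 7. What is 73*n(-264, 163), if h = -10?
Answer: 2920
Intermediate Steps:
R(Q, p) = -4 (R(Q, p) = 3 - 1*7 = 3 - 7 = -4)
I(S) = -4*S
n(Y, d) = 40 (n(Y, d) = -4 + (-4*(-10) - 1*(-4)) = -4 + (40 + 4) = -4 + 44 = 40)
73*n(-264, 163) = 73*40 = 2920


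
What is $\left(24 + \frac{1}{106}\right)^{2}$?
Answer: $\frac{6477025}{11236} \approx 576.45$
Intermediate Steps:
$\left(24 + \frac{1}{106}\right)^{2} = \left(\frac{2545}{106}\right)^{2} = \frac{6477025}{11236}$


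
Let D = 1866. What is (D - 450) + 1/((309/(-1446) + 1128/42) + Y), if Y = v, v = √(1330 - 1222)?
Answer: 3234081042734/2283884139 - 22767752*√3/2283884139 ≈ 1416.0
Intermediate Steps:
v = 6*√3 (v = √108 = 6*√3 ≈ 10.392)
Y = 6*√3 ≈ 10.392
(D - 450) + 1/((309/(-1446) + 1128/42) + Y) = (1866 - 450) + 1/((309/(-1446) + 1128/42) + 6*√3) = 1416 + 1/((309*(-1/1446) + 1128*(1/42)) + 6*√3) = 1416 + 1/((-103/482 + 188/7) + 6*√3) = 1416 + 1/(89895/3374 + 6*√3)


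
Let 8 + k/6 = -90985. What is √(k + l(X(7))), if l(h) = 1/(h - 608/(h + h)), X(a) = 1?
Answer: 5*I*√2004954333/303 ≈ 738.89*I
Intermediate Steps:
k = -545958 (k = -48 + 6*(-90985) = -48 - 545910 = -545958)
l(h) = 1/(h - 304/h) (l(h) = 1/(h - 608*1/(2*h)) = 1/(h - 304/h))
√(k + l(X(7))) = √(-545958 + 1/(-304 + 1²)) = √(-545958 + 1/(-304 + 1)) = √(-545958 + 1/(-303)) = √(-545958 + 1*(-1/303)) = √(-545958 - 1/303) = √(-165425275/303) = 5*I*√2004954333/303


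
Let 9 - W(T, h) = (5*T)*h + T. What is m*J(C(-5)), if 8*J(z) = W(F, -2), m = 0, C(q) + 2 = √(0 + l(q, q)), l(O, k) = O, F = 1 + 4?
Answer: 0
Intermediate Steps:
F = 5
C(q) = -2 + √q (C(q) = -2 + √(0 + q) = -2 + √q)
W(T, h) = 9 - T - 5*T*h (W(T, h) = 9 - ((5*T)*h + T) = 9 - (5*T*h + T) = 9 - (T + 5*T*h) = 9 + (-T - 5*T*h) = 9 - T - 5*T*h)
J(z) = 27/4 (J(z) = (9 - 1*5 - 5*5*(-2))/8 = (9 - 5 + 50)/8 = (⅛)*54 = 27/4)
m*J(C(-5)) = 0*(27/4) = 0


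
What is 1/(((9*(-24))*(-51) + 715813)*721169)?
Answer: 1/524166543101 ≈ 1.9078e-12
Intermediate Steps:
1/(((9*(-24))*(-51) + 715813)*721169) = (1/721169)/(-216*(-51) + 715813) = (1/721169)/(11016 + 715813) = (1/721169)/726829 = (1/726829)*(1/721169) = 1/524166543101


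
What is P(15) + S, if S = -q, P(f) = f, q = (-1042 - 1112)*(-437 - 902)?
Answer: -2884191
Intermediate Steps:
q = 2884206 (q = -2154*(-1339) = 2884206)
S = -2884206 (S = -1*2884206 = -2884206)
P(15) + S = 15 - 2884206 = -2884191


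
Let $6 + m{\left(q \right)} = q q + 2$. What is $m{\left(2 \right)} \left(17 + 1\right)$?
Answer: $0$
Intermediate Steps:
$m{\left(q \right)} = -4 + q^{2}$ ($m{\left(q \right)} = -6 + \left(q q + 2\right) = -6 + \left(q^{2} + 2\right) = -6 + \left(2 + q^{2}\right) = -4 + q^{2}$)
$m{\left(2 \right)} \left(17 + 1\right) = \left(-4 + 2^{2}\right) \left(17 + 1\right) = \left(-4 + 4\right) 18 = 0 \cdot 18 = 0$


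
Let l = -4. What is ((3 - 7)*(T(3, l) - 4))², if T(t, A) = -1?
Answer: 400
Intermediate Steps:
((3 - 7)*(T(3, l) - 4))² = ((3 - 7)*(-1 - 4))² = (-4*(-5))² = 20² = 400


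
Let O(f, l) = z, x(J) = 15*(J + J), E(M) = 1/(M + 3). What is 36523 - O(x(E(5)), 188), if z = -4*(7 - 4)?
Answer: 36535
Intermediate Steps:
E(M) = 1/(3 + M)
x(J) = 30*J (x(J) = 15*(2*J) = 30*J)
z = -12 (z = -4*3 = -12)
O(f, l) = -12
36523 - O(x(E(5)), 188) = 36523 - 1*(-12) = 36523 + 12 = 36535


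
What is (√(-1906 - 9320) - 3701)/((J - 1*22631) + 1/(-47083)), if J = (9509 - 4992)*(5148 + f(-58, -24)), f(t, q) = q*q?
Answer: -174254183/1216279931190 + 47083*I*√11226/1216279931190 ≈ -0.00014327 + 4.1015e-6*I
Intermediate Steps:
f(t, q) = q²
J = 25855308 (J = (9509 - 4992)*(5148 + (-24)²) = 4517*(5148 + 576) = 4517*5724 = 25855308)
(√(-1906 - 9320) - 3701)/((J - 1*22631) + 1/(-47083)) = (√(-1906 - 9320) - 3701)/((25855308 - 1*22631) + 1/(-47083)) = (√(-11226) - 3701)/((25855308 - 22631) - 1/47083) = (I*√11226 - 3701)/(25832677 - 1/47083) = (-3701 + I*√11226)/(1216279931190/47083) = (-3701 + I*√11226)*(47083/1216279931190) = -174254183/1216279931190 + 47083*I*√11226/1216279931190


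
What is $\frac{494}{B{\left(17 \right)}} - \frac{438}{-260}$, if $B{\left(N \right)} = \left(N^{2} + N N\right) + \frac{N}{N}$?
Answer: $\frac{191021}{75270} \approx 2.5378$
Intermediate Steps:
$B{\left(N \right)} = 1 + 2 N^{2}$ ($B{\left(N \right)} = \left(N^{2} + N^{2}\right) + 1 = 2 N^{2} + 1 = 1 + 2 N^{2}$)
$\frac{494}{B{\left(17 \right)}} - \frac{438}{-260} = \frac{494}{1 + 2 \cdot 17^{2}} - \frac{438}{-260} = \frac{494}{1 + 2 \cdot 289} - - \frac{219}{130} = \frac{494}{1 + 578} + \frac{219}{130} = \frac{494}{579} + \frac{219}{130} = \frac{191021}{75270}$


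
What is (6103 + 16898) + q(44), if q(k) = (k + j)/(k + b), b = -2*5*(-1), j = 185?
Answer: 1242283/54 ≈ 23005.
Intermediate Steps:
b = 10 (b = -10*(-1) = 10)
q(k) = (185 + k)/(10 + k) (q(k) = (k + 185)/(k + 10) = (185 + k)/(10 + k))
(6103 + 16898) + q(44) = (6103 + 16898) + (185 + 44)/(10 + 44) = 23001 + 229/54 = 1242283/54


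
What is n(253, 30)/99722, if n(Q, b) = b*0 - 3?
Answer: -3/99722 ≈ -3.0084e-5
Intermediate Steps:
n(Q, b) = -3 (n(Q, b) = 0 - 3 = -3)
n(253, 30)/99722 = -3/99722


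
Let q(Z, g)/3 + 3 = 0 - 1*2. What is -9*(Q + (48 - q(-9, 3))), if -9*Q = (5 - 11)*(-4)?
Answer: -543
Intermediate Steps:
q(Z, g) = -15 (q(Z, g) = -9 + 3*(0 - 1*2) = -9 + 3*(0 - 2) = -9 + 3*(-2) = -9 - 6 = -15)
Q = -8/3 (Q = -(5 - 11)*(-4)/9 = -(-2)*(-4)/3 = -⅑*24 = -8/3 ≈ -2.6667)
-9*(Q + (48 - q(-9, 3))) = -9*(-8/3 + (48 - 1*(-15))) = -9*(-8/3 + (48 + 15)) = -9*(-8/3 + 63) = -9*181/3 = -543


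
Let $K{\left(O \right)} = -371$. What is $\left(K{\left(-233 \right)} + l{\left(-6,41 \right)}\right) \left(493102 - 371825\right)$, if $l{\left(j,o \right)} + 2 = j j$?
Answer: $-40870349$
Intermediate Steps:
$l{\left(j,o \right)} = -2 + j^{2}$ ($l{\left(j,o \right)} = -2 + j j = -2 + j^{2}$)
$\left(K{\left(-233 \right)} + l{\left(-6,41 \right)}\right) \left(493102 - 371825\right) = \left(-371 - \left(2 - \left(-6\right)^{2}\right)\right) \left(493102 - 371825\right) = \left(-371 + \left(-2 + 36\right)\right) \left(493102 - 371825\right) = \left(-371 + 34\right) \left(493102 - 371825\right) = \left(-337\right) 121277 = -40870349$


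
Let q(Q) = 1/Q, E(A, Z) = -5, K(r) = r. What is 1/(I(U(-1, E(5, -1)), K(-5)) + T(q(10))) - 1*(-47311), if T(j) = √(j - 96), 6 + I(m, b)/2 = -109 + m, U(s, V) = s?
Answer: 25510041569/539199 - I*√9590/539199 ≈ 47311.0 - 0.00018162*I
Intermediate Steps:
I(m, b) = -230 + 2*m (I(m, b) = -12 + 2*(-109 + m) = -12 + (-218 + 2*m) = -230 + 2*m)
T(j) = √(-96 + j)
1/(I(U(-1, E(5, -1)), K(-5)) + T(q(10))) - 1*(-47311) = 1/((-230 + 2*(-1)) + √(-96 + 1/10)) - 1*(-47311) = 1/((-230 - 2) + √(-96 + ⅒)) + 47311 = 1/(-232 + √(-959/10)) + 47311 = 1/(-232 + I*√9590/10) + 47311 = 47311 + 1/(-232 + I*√9590/10)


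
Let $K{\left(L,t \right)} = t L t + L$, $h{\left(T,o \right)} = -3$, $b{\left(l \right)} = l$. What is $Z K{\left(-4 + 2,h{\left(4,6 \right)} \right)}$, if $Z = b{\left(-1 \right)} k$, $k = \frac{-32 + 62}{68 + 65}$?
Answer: $\frac{600}{133} \approx 4.5113$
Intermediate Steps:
$K{\left(L,t \right)} = L + L t^{2}$ ($K{\left(L,t \right)} = L t t + L = L t^{2} + L = L + L t^{2}$)
$k = \frac{30}{133} \approx 0.22556$
$Z = - \frac{30}{133}$ ($Z = \left(-1\right) \frac{30}{133} = - \frac{30}{133} \approx -0.22556$)
$Z K{\left(-4 + 2,h{\left(4,6 \right)} \right)} = - \frac{30 \left(-4 + 2\right) \left(1 + \left(-3\right)^{2}\right)}{133} = - \frac{30 \left(- 2 \left(1 + 9\right)\right)}{133} = - \frac{30 \left(\left(-2\right) 10\right)}{133} = \left(- \frac{30}{133}\right) \left(-20\right) = \frac{600}{133}$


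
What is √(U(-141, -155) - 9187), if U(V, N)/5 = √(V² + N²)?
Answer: √(-9187 + 5*√43906) ≈ 90.218*I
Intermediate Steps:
U(V, N) = 5*√(N² + V²) (U(V, N) = 5*√(V² + N²) = 5*√(N² + V²))
√(U(-141, -155) - 9187) = √(5*√((-155)² + (-141)²) - 9187) = √(5*√(24025 + 19881) - 9187) = √(5*√43906 - 9187) = √(-9187 + 5*√43906)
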